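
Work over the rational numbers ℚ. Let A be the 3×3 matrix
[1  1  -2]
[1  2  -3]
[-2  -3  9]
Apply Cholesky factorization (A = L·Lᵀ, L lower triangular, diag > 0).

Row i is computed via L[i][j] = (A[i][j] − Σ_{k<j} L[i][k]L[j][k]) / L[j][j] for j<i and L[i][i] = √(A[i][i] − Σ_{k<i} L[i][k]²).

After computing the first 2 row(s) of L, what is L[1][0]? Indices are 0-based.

L[1][0] = 1

Step 1: L[0][0] = √(1) = 1.
  L[1][0] = (1) / L[0][0] = 1.
Step 2: L[1][1] = √(1) = 1.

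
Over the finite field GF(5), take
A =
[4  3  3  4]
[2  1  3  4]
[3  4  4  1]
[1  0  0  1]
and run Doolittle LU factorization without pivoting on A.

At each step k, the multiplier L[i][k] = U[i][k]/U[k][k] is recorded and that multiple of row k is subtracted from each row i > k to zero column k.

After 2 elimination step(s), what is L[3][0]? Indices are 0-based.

L[3][0] = 4

Step 1: pivot at (0,0) is 4.
  row1 ← row1 − (3)·row0  ⇒  L[1][0]=3, U row1=(0, 2, 4, 2)
  row2 ← row2 − (2)·row0  ⇒  L[2][0]=2, U row2=(0, 3, 3, 3)
  row3 ← row3 − (4)·row0  ⇒  L[3][0]=4, U row3=(0, 3, 3, 0)
Step 2: pivot at (1,1) is 2.
  row2 ← row2 − (4)·row1  ⇒  L[2][1]=4, U row2=(0, 0, 2, 0)
  row3 ← row3 − (4)·row1  ⇒  L[3][1]=4, U row3=(0, 0, 2, 2)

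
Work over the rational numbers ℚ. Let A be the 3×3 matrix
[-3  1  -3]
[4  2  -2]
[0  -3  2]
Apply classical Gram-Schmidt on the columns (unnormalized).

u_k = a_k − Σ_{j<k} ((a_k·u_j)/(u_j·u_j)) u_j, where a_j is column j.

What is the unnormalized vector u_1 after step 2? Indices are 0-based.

Step 1: u_0 = a_0 = (-3, 4, 0).
Step 2: u_1 = a_1 − (1/5)·u_0 = (8/5, 6/5, -3).

u_1 = (8/5, 6/5, -3)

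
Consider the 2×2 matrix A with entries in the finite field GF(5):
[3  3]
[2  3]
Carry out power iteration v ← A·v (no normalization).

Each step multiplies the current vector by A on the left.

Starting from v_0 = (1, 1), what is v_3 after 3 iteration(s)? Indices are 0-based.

v_0 = (1, 1).
v_1 = A·v_0 = (1, 0).
v_2 = A·v_1 = (3, 2).
v_3 = A·v_2 = (0, 2).

v_3 = (0, 2)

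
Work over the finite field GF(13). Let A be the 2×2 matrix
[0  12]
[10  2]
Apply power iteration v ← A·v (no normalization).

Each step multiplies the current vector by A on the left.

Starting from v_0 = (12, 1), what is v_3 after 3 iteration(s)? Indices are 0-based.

v_3 = (0, 2)

v_0 = (12, 1).
v_1 = A·v_0 = (12, 5).
v_2 = A·v_1 = (8, 0).
v_3 = A·v_2 = (0, 2).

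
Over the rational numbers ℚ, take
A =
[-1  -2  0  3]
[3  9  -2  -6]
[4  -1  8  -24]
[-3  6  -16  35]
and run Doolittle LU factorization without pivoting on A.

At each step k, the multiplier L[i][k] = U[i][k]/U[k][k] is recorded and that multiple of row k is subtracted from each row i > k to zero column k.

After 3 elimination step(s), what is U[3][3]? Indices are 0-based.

U[3][3] = 2

Step 1: pivot at (0,0) is -1.
  row1 ← row1 − (-3)·row0  ⇒  L[1][0]=-3, U row1=(0, 3, -2, 3)
  row2 ← row2 − (-4)·row0  ⇒  L[2][0]=-4, U row2=(0, -9, 8, -12)
  row3 ← row3 − (3)·row0  ⇒  L[3][0]=3, U row3=(0, 12, -16, 26)
Step 2: pivot at (1,1) is 3.
  row2 ← row2 − (-3)·row1  ⇒  L[2][1]=-3, U row2=(0, 0, 2, -3)
  row3 ← row3 − (4)·row1  ⇒  L[3][1]=4, U row3=(0, 0, -8, 14)
Step 3: pivot at (2,2) is 2.
  row3 ← row3 − (-4)·row2  ⇒  L[3][2]=-4, U row3=(0, 0, 0, 2)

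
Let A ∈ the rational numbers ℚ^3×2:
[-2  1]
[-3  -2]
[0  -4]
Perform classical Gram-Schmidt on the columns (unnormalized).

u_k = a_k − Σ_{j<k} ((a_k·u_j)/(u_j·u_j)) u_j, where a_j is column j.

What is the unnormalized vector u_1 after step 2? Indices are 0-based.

Step 1: u_0 = a_0 = (-2, -3, 0).
Step 2: u_1 = a_1 − (4/13)·u_0 = (21/13, -14/13, -4).

u_1 = (21/13, -14/13, -4)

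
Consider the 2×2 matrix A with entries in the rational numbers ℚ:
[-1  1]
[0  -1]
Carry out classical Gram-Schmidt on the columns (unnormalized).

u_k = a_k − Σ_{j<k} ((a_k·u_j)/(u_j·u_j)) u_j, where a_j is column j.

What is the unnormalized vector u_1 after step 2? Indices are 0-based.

u_1 = (0, -1)

Step 1: u_0 = a_0 = (-1, 0).
Step 2: u_1 = a_1 − (-1)·u_0 = (0, -1).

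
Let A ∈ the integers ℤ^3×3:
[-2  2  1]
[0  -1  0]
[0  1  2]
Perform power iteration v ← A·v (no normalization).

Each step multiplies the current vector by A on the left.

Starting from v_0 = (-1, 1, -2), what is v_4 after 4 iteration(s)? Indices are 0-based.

v_4 = (-41, 1, -27)

v_0 = (-1, 1, -2).
v_1 = A·v_0 = (2, -1, -3).
v_2 = A·v_1 = (-9, 1, -7).
v_3 = A·v_2 = (13, -1, -13).
v_4 = A·v_3 = (-41, 1, -27).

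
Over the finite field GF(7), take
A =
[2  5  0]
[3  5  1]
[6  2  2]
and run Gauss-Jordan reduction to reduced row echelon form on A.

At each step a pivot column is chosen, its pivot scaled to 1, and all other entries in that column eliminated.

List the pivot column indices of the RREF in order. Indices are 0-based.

pivot columns: 0, 1, 2

step 1: normalize row 0 (÷2) = (1, 6, 0)
  row 1: subtract 3×row0 = (0, 1, 1)
  row 2: subtract 6×row0 = (0, 1, 2)
step 2: normalize row 1 (÷1) = (0, 1, 1)
  row 0: subtract 6×row1 = (1, 0, 1)
  row 2: subtract 1×row1 = (0, 0, 1)
step 3: normalize row 2 (÷1) = (0, 0, 1)
  row 0: subtract 1×row2 = (1, 0, 0)
  row 1: subtract 1×row2 = (0, 1, 0)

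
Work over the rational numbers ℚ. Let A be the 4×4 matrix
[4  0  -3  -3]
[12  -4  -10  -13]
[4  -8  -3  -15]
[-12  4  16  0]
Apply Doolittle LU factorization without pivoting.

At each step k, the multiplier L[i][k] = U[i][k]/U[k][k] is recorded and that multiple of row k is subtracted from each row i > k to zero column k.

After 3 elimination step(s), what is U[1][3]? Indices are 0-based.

U[1][3] = -4

[col 0] pivot 4
  R1 -= 3*R0 → (0, -4, -1, -4)  (L[1][0] := 3)
  R2 -= 1*R0 → (0, -8, 0, -12)  (L[2][0] := 1)
  R3 -= -3*R0 → (0, 4, 7, -9)  (L[3][0] := -3)
[col 1] pivot -4
  R2 -= 2*R1 → (0, 0, 2, -4)  (L[2][1] := 2)
  R3 -= -1*R1 → (0, 0, 6, -13)  (L[3][1] := -1)
[col 2] pivot 2
  R3 -= 3*R2 → (0, 0, 0, -1)  (L[3][2] := 3)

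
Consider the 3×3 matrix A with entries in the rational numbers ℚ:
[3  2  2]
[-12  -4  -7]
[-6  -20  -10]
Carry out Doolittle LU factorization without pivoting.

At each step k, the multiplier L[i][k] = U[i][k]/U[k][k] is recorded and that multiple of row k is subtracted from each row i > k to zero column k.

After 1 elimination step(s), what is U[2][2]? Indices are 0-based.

k=0: U[0][0]=3
  eliminate (1,0): mult=-4, new row 1: (0, 4, 1); set L[1][0]=-4
  eliminate (2,0): mult=-2, new row 2: (0, -16, -6); set L[2][0]=-2

U[2][2] = -6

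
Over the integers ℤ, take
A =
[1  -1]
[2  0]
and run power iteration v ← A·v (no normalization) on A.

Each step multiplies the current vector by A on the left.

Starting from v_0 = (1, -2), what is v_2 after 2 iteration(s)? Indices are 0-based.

v_2 = (1, 6)

v_0 = (1, -2).
v_1 = A·v_0 = (3, 2).
v_2 = A·v_1 = (1, 6).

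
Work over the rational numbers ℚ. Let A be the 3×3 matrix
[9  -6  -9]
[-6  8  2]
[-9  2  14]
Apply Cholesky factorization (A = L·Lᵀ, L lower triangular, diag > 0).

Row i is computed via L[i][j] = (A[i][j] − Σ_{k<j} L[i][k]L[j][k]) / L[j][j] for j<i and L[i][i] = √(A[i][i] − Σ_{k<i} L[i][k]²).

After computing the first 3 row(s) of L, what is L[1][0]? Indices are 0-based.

Step 1: L[0][0] = √(9) = 3.
  L[1][0] = (-6) / L[0][0] = -2.
Step 2: L[1][1] = √(4) = 2.
  L[2][0] = (-9) / L[0][0] = -3.
  L[2][1] = (-4) / L[1][1] = -2.
Step 3: L[2][2] = √(1) = 1.

L[1][0] = -2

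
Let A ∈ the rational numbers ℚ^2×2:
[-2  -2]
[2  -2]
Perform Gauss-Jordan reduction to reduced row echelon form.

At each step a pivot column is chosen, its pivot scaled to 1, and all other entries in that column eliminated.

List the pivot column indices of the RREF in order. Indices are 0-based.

pivot(0,0)=-2: scale R0 → (1, 1)
  clear (1,0): R1 −= (2)R0 → (0, -4)
pivot(1,1)=-4: scale R1 → (0, 1)
  clear (0,1): R0 −= (1)R1 → (1, 0)

pivot columns: 0, 1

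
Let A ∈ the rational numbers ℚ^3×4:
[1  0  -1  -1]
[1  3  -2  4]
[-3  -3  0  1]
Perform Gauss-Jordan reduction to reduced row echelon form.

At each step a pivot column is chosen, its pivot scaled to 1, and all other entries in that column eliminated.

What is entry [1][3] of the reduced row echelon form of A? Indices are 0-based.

M[1][3] = 17/12

[1] R0 /= 1  ⇒  (1, 0, -1, -1)
     R1 -= 1·R0  ⇒  (0, 3, -1, 5)
     R2 -= -3·R0  ⇒  (0, -3, -3, -2)
[2] R1 /= 3  ⇒  (0, 1, -1/3, 5/3)
     R2 -= -3·R1  ⇒  (0, 0, -4, 3)
[3] R2 /= -4  ⇒  (0, 0, 1, -3/4)
     R0 -= -1·R2  ⇒  (1, 0, 0, -7/4)
     R1 -= -1/3·R2  ⇒  (0, 1, 0, 17/12)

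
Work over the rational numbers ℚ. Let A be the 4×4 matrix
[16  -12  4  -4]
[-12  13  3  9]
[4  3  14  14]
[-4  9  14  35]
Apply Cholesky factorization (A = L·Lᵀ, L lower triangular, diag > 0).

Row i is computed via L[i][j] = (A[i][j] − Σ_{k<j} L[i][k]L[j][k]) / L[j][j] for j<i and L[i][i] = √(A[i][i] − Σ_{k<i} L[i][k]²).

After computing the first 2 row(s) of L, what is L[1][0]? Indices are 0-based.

Step 1: L[0][0] = √(16) = 4.
  L[1][0] = (-12) / L[0][0] = -3.
Step 2: L[1][1] = √(4) = 2.

L[1][0] = -3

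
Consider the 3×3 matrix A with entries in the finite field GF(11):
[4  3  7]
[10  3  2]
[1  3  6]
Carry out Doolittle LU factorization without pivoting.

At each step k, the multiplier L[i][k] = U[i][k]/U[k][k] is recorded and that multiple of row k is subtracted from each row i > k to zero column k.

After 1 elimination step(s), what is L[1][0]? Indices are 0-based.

k=0: U[0][0]=4
  eliminate (1,0): mult=8, new row 1: (0, 1, 1); set L[1][0]=8
  eliminate (2,0): mult=3, new row 2: (0, 5, 7); set L[2][0]=3

L[1][0] = 8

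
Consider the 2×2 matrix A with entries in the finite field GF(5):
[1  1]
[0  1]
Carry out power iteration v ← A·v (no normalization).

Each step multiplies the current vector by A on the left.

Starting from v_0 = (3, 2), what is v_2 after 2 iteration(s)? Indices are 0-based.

v_2 = (2, 2)

v_0 = (3, 2).
v_1 = A·v_0 = (0, 2).
v_2 = A·v_1 = (2, 2).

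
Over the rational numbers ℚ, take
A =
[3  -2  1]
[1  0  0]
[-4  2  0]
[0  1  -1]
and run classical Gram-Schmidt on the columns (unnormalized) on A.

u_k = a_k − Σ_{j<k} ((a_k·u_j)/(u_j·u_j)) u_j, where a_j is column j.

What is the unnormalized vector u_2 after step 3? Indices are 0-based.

Step 1: u_0 = a_0 = (3, 1, -4, 0).
Step 2: u_1 = a_1 − (-7/13)·u_0 = (-5/13, 7/13, -2/13, 1).
Step 3: u_2 = a_2 − (3/26)·u_0 − (-18/19)·u_1 = (11/38, 15/38, 6/19, -1/19).

u_2 = (11/38, 15/38, 6/19, -1/19)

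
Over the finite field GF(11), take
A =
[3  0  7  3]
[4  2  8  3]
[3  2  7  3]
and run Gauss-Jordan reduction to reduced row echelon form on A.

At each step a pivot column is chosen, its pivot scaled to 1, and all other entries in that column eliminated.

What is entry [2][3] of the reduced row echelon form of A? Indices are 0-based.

M[2][3] = 9

[1] R0 /= 3  ⇒  (1, 0, 6, 1)
     R1 -= 4·R0  ⇒  (0, 2, 6, 10)
     R2 -= 3·R0  ⇒  (0, 2, 0, 0)
[2] R1 /= 2  ⇒  (0, 1, 3, 5)
     R2 -= 2·R1  ⇒  (0, 0, 5, 1)
[3] R2 /= 5  ⇒  (0, 0, 1, 9)
     R0 -= 6·R2  ⇒  (1, 0, 0, 2)
     R1 -= 3·R2  ⇒  (0, 1, 0, 0)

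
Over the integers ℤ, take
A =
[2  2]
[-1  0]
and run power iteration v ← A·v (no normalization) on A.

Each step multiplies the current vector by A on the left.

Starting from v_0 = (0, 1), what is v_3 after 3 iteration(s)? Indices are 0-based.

v_0 = (0, 1).
v_1 = A·v_0 = (2, 0).
v_2 = A·v_1 = (4, -2).
v_3 = A·v_2 = (4, -4).

v_3 = (4, -4)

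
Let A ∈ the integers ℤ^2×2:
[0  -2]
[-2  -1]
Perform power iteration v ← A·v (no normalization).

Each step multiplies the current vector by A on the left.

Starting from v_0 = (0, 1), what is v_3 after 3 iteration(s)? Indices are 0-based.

v_0 = (0, 1).
v_1 = A·v_0 = (-2, -1).
v_2 = A·v_1 = (2, 5).
v_3 = A·v_2 = (-10, -9).

v_3 = (-10, -9)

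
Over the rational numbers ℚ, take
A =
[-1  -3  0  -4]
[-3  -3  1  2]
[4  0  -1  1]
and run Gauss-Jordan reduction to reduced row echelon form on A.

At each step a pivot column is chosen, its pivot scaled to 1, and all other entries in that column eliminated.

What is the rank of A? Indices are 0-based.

rank = 3

pivot(0,0)=-1: scale R0 → (1, 3, 0, 4)
  clear (1,0): R1 −= (-3)R0 → (0, 6, 1, 14)
  clear (2,0): R2 −= (4)R0 → (0, -12, -1, -15)
pivot(1,1)=6: scale R1 → (0, 1, 1/6, 7/3)
  clear (0,1): R0 −= (3)R1 → (1, 0, -1/2, -3)
  clear (2,1): R2 −= (-12)R1 → (0, 0, 1, 13)
pivot(2,2)=1: scale R2 → (0, 0, 1, 13)
  clear (0,2): R0 −= (-1/2)R2 → (1, 0, 0, 7/2)
  clear (1,2): R1 −= (1/6)R2 → (0, 1, 0, 1/6)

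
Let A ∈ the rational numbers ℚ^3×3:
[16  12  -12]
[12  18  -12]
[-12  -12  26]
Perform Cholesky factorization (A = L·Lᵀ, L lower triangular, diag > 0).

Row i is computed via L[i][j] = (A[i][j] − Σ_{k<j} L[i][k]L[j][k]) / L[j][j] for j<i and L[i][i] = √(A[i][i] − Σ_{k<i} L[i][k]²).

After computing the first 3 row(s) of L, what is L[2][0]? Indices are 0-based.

Step 1: L[0][0] = √(16) = 4.
  L[1][0] = (12) / L[0][0] = 3.
Step 2: L[1][1] = √(9) = 3.
  L[2][0] = (-12) / L[0][0] = -3.
  L[2][1] = (-3) / L[1][1] = -1.
Step 3: L[2][2] = √(16) = 4.

L[2][0] = -3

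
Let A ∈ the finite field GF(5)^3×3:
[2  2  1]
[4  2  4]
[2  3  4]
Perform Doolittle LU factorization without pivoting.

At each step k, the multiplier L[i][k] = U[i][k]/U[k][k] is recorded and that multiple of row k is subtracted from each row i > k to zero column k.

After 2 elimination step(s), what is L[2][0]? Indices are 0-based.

k=0: U[0][0]=2
  eliminate (1,0): mult=2, new row 1: (0, 3, 2); set L[1][0]=2
  eliminate (2,0): mult=1, new row 2: (0, 1, 3); set L[2][0]=1
k=1: U[1][1]=3
  eliminate (2,1): mult=2, new row 2: (0, 0, 4); set L[2][1]=2

L[2][0] = 1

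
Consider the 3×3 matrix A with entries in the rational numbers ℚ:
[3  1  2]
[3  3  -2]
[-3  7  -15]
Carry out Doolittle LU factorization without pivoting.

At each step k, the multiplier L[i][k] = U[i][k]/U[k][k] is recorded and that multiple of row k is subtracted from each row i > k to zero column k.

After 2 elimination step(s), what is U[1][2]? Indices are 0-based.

U[1][2] = -4

Step 1: pivot at (0,0) is 3.
  row1 ← row1 − (1)·row0  ⇒  L[1][0]=1, U row1=(0, 2, -4)
  row2 ← row2 − (-1)·row0  ⇒  L[2][0]=-1, U row2=(0, 8, -13)
Step 2: pivot at (1,1) is 2.
  row2 ← row2 − (4)·row1  ⇒  L[2][1]=4, U row2=(0, 0, 3)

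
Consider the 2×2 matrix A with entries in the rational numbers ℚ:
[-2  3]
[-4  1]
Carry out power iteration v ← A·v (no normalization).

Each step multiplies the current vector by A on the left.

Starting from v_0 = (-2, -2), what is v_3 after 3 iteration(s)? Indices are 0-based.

v_3 = (-2, -74)

v_0 = (-2, -2).
v_1 = A·v_0 = (-2, 6).
v_2 = A·v_1 = (22, 14).
v_3 = A·v_2 = (-2, -74).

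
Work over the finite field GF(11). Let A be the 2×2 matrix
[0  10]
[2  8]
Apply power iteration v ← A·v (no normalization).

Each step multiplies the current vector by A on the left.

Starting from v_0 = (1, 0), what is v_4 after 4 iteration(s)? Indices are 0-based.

v_4 = (8, 3)

v_0 = (1, 0).
v_1 = A·v_0 = (0, 2).
v_2 = A·v_1 = (9, 5).
v_3 = A·v_2 = (6, 3).
v_4 = A·v_3 = (8, 3).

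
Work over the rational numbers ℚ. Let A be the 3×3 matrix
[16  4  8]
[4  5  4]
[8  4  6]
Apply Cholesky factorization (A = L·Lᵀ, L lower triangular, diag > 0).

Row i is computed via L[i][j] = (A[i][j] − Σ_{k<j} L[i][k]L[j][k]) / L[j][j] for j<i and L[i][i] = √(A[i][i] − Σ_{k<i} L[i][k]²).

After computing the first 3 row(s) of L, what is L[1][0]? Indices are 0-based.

L[1][0] = 1

Step 1: L[0][0] = √(16) = 4.
  L[1][0] = (4) / L[0][0] = 1.
Step 2: L[1][1] = √(4) = 2.
  L[2][0] = (8) / L[0][0] = 2.
  L[2][1] = (2) / L[1][1] = 1.
Step 3: L[2][2] = √(1) = 1.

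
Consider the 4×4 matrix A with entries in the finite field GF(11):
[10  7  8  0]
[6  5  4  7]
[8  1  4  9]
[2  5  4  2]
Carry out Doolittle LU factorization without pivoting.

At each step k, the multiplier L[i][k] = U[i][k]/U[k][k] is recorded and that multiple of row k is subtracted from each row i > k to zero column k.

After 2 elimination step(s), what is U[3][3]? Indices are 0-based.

k=0: U[0][0]=10
  eliminate (1,0): mult=5, new row 1: (0, 3, 8, 7); set L[1][0]=5
  eliminate (2,0): mult=3, new row 2: (0, 2, 2, 9); set L[2][0]=3
  eliminate (3,0): mult=9, new row 3: (0, 8, 9, 2); set L[3][0]=9
k=1: U[1][1]=3
  eliminate (2,1): mult=8, new row 2: (0, 0, 4, 8); set L[2][1]=8
  eliminate (3,1): mult=10, new row 3: (0, 0, 6, 9); set L[3][1]=10

U[3][3] = 9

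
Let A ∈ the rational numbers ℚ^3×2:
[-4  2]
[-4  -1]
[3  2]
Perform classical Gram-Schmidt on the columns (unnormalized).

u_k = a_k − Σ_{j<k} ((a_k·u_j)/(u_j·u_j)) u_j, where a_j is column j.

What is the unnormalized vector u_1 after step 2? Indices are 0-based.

Step 1: u_0 = a_0 = (-4, -4, 3).
Step 2: u_1 = a_1 − (2/41)·u_0 = (90/41, -33/41, 76/41).

u_1 = (90/41, -33/41, 76/41)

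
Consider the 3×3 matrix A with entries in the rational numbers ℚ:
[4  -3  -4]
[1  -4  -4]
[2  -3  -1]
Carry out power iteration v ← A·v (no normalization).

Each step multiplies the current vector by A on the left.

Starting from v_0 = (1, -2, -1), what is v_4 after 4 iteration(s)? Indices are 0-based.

v_0 = (1, -2, -1).
v_1 = A·v_0 = (14, 13, 9).
v_2 = A·v_1 = (-19, -74, -20).
v_3 = A·v_2 = (226, 357, 204).
v_4 = A·v_3 = (-983, -2018, -823).

v_4 = (-983, -2018, -823)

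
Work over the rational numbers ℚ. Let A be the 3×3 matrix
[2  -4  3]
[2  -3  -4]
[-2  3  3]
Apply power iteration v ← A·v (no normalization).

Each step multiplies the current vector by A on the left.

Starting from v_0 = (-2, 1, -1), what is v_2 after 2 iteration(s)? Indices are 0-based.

v_0 = (-2, 1, -1).
v_1 = A·v_0 = (-11, -3, 4).
v_2 = A·v_1 = (2, -29, 25).

v_2 = (2, -29, 25)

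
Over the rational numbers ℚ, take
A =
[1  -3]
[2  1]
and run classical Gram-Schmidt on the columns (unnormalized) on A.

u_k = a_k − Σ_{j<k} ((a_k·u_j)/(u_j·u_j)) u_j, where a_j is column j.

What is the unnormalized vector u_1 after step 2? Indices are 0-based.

u_1 = (-14/5, 7/5)

Step 1: u_0 = a_0 = (1, 2).
Step 2: u_1 = a_1 − (-1/5)·u_0 = (-14/5, 7/5).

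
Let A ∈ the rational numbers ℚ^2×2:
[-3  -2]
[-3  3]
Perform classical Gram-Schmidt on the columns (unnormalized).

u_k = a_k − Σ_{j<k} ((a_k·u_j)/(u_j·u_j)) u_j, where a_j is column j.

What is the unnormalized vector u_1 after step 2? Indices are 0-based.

u_1 = (-5/2, 5/2)

Step 1: u_0 = a_0 = (-3, -3).
Step 2: u_1 = a_1 − (-1/6)·u_0 = (-5/2, 5/2).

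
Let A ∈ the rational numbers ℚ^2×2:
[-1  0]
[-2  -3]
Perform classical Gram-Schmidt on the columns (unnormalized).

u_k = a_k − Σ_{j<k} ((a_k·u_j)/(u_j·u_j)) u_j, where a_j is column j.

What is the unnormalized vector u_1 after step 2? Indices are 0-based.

Step 1: u_0 = a_0 = (-1, -2).
Step 2: u_1 = a_1 − (6/5)·u_0 = (6/5, -3/5).

u_1 = (6/5, -3/5)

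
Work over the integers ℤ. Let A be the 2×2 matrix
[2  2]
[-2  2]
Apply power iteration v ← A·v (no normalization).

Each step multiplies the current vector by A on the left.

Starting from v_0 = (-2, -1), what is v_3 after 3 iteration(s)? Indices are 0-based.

v_3 = (16, 48)

v_0 = (-2, -1).
v_1 = A·v_0 = (-6, 2).
v_2 = A·v_1 = (-8, 16).
v_3 = A·v_2 = (16, 48).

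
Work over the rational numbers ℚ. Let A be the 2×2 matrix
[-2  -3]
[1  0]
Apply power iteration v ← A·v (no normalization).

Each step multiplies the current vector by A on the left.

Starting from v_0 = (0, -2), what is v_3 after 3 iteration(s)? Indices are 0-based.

v_3 = (6, -12)

v_0 = (0, -2).
v_1 = A·v_0 = (6, 0).
v_2 = A·v_1 = (-12, 6).
v_3 = A·v_2 = (6, -12).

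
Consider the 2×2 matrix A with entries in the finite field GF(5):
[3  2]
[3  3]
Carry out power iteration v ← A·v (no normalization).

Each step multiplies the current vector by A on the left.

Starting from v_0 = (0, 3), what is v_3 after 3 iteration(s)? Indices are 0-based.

v_3 = (3, 3)

v_0 = (0, 3).
v_1 = A·v_0 = (1, 4).
v_2 = A·v_1 = (1, 0).
v_3 = A·v_2 = (3, 3).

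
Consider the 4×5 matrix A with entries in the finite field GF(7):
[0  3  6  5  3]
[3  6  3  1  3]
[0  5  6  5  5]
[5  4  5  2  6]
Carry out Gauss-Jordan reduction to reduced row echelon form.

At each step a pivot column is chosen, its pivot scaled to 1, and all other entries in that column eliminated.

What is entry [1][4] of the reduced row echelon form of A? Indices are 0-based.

M[1][4] = 1

step 1: exchange rows 0,1
step 1: normalize row 0 (÷3) = (1, 2, 1, 5, 1)
  row 3: subtract 5×row0 = (0, 1, 0, 5, 1)
step 2: normalize row 1 (÷3) = (0, 1, 2, 4, 1)
  row 0: subtract 2×row1 = (1, 0, 4, 4, 6)
  row 2: subtract 5×row1 = (0, 0, 3, 6, 0)
  row 3: subtract 1×row1 = (0, 0, 5, 1, 0)
step 3: normalize row 2 (÷3) = (0, 0, 1, 2, 0)
  row 0: subtract 4×row2 = (1, 0, 0, 3, 6)
  row 1: subtract 2×row2 = (0, 1, 0, 0, 1)
  row 3: subtract 5×row2 = (0, 0, 0, 5, 0)
step 4: normalize row 3 (÷5) = (0, 0, 0, 1, 0)
  row 0: subtract 3×row3 = (1, 0, 0, 0, 6)
  row 2: subtract 2×row3 = (0, 0, 1, 0, 0)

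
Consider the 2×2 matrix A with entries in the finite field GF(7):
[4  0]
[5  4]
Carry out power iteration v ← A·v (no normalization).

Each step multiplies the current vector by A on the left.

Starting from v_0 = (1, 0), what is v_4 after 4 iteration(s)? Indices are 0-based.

v_4 = (4, 6)

v_0 = (1, 0).
v_1 = A·v_0 = (4, 5).
v_2 = A·v_1 = (2, 5).
v_3 = A·v_2 = (1, 2).
v_4 = A·v_3 = (4, 6).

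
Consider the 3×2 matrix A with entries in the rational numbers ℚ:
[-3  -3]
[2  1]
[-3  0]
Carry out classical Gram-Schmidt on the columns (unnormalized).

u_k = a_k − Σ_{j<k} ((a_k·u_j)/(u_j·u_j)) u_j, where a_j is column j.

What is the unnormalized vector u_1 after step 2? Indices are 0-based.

Step 1: u_0 = a_0 = (-3, 2, -3).
Step 2: u_1 = a_1 − (1/2)·u_0 = (-3/2, 0, 3/2).

u_1 = (-3/2, 0, 3/2)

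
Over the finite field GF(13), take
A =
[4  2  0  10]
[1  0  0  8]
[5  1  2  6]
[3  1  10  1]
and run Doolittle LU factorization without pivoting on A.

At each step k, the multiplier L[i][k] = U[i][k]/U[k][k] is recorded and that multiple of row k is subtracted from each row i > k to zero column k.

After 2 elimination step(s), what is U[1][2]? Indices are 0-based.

k=0: U[0][0]=4
  eliminate (1,0): mult=10, new row 1: (0, 6, 0, 12); set L[1][0]=10
  eliminate (2,0): mult=11, new row 2: (0, 5, 2, 0); set L[2][0]=11
  eliminate (3,0): mult=4, new row 3: (0, 6, 10, 0); set L[3][0]=4
k=1: U[1][1]=6
  eliminate (2,1): mult=3, new row 2: (0, 0, 2, 3); set L[2][1]=3
  eliminate (3,1): mult=1, new row 3: (0, 0, 10, 1); set L[3][1]=1

U[1][2] = 0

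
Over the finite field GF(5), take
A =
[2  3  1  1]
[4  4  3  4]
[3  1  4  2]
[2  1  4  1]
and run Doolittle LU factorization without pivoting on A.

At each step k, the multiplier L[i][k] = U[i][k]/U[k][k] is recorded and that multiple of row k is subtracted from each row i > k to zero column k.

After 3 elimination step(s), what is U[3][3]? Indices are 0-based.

[col 0] pivot 2
  R1 -= 2*R0 → (0, 3, 1, 2)  (L[1][0] := 2)
  R2 -= 4*R0 → (0, 4, 0, 3)  (L[2][0] := 4)
  R3 -= 1*R0 → (0, 3, 3, 0)  (L[3][0] := 1)
[col 1] pivot 3
  R2 -= 3*R1 → (0, 0, 2, 2)  (L[2][1] := 3)
  R3 -= 1*R1 → (0, 0, 2, 3)  (L[3][1] := 1)
[col 2] pivot 2
  R3 -= 1*R2 → (0, 0, 0, 1)  (L[3][2] := 1)

U[3][3] = 1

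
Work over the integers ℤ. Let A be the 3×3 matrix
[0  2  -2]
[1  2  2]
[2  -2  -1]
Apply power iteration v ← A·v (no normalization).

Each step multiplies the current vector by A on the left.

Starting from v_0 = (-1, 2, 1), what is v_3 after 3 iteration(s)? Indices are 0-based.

v_3 = (-6, 22, 51)

v_0 = (-1, 2, 1).
v_1 = A·v_0 = (2, 5, -7).
v_2 = A·v_1 = (24, -2, 1).
v_3 = A·v_2 = (-6, 22, 51).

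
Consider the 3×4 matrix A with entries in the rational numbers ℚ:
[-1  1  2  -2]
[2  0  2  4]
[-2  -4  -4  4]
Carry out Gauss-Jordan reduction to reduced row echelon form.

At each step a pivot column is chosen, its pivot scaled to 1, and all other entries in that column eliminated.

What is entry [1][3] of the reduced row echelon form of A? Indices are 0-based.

step 1: normalize row 0 (÷-1) = (1, -1, -2, 2)
  row 1: subtract 2×row0 = (0, 2, 6, 0)
  row 2: subtract -2×row0 = (0, -6, -8, 8)
step 2: normalize row 1 (÷2) = (0, 1, 3, 0)
  row 0: subtract -1×row1 = (1, 0, 1, 2)
  row 2: subtract -6×row1 = (0, 0, 10, 8)
step 3: normalize row 2 (÷10) = (0, 0, 1, 4/5)
  row 0: subtract 1×row2 = (1, 0, 0, 6/5)
  row 1: subtract 3×row2 = (0, 1, 0, -12/5)

M[1][3] = -12/5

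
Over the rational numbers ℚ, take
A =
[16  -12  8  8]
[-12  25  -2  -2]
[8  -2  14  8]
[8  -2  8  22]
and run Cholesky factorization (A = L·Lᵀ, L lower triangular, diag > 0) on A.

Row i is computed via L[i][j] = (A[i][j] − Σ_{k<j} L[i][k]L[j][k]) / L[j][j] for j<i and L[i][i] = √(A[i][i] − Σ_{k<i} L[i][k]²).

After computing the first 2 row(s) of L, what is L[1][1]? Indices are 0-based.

Step 1: L[0][0] = √(16) = 4.
  L[1][0] = (-12) / L[0][0] = -3.
Step 2: L[1][1] = √(16) = 4.

L[1][1] = 4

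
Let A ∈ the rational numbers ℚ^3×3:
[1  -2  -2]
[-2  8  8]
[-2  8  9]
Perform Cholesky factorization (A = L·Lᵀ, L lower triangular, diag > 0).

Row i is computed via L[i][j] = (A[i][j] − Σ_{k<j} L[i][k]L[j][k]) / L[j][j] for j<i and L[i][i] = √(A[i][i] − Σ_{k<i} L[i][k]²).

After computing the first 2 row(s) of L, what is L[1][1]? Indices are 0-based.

L[1][1] = 2

Step 1: L[0][0] = √(1) = 1.
  L[1][0] = (-2) / L[0][0] = -2.
Step 2: L[1][1] = √(4) = 2.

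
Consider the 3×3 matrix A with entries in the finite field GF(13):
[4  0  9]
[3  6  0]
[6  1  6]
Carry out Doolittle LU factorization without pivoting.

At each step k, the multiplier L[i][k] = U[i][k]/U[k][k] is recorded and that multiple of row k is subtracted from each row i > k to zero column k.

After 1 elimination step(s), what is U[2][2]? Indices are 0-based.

U[2][2] = 12

k=0: U[0][0]=4
  eliminate (1,0): mult=4, new row 1: (0, 6, 3); set L[1][0]=4
  eliminate (2,0): mult=8, new row 2: (0, 1, 12); set L[2][0]=8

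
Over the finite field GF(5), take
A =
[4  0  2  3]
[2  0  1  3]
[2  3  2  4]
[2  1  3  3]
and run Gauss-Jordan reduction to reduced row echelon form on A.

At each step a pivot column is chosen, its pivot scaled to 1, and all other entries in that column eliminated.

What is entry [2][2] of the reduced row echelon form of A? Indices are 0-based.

M[2][2] = 0

[1] R0 /= 4  ⇒  (1, 0, 3, 2)
     R1 -= 2·R0  ⇒  (0, 0, 0, 4)
     R2 -= 2·R0  ⇒  (0, 3, 1, 0)
     R3 -= 2·R0  ⇒  (0, 1, 2, 4)
[2] R1 <-> R2
[2] R1 /= 3  ⇒  (0, 1, 2, 0)
     R3 -= 1·R1  ⇒  (0, 0, 0, 4)
column 2 empty below row 2
[3] R2 /= 4  ⇒  (0, 0, 0, 1)
     R0 -= 2·R2  ⇒  (1, 0, 3, 0)
     R3 -= 4·R2  ⇒  (0, 0, 0, 0)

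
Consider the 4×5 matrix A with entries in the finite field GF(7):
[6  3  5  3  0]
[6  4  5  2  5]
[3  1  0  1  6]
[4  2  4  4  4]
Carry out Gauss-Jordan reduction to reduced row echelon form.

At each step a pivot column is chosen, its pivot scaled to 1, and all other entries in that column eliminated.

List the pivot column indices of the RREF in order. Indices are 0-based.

step 1: normalize row 0 (÷6) = (1, 4, 2, 4, 0)
  row 1: subtract 6×row0 = (0, 1, 0, 6, 5)
  row 2: subtract 3×row0 = (0, 3, 1, 3, 6)
  row 3: subtract 4×row0 = (0, 0, 3, 2, 4)
step 2: normalize row 1 (÷1) = (0, 1, 0, 6, 5)
  row 0: subtract 4×row1 = (1, 0, 2, 1, 1)
  row 2: subtract 3×row1 = (0, 0, 1, 6, 5)
step 3: normalize row 2 (÷1) = (0, 0, 1, 6, 5)
  row 0: subtract 2×row2 = (1, 0, 0, 3, 5)
  row 3: subtract 3×row2 = (0, 0, 0, 5, 3)
step 4: normalize row 3 (÷5) = (0, 0, 0, 1, 2)
  row 0: subtract 3×row3 = (1, 0, 0, 0, 6)
  row 1: subtract 6×row3 = (0, 1, 0, 0, 0)
  row 2: subtract 6×row3 = (0, 0, 1, 0, 0)

pivot columns: 0, 1, 2, 3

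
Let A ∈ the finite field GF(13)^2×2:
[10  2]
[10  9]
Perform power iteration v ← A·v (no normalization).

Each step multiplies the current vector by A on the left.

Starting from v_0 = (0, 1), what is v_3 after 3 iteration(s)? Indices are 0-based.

v_0 = (0, 1).
v_1 = A·v_0 = (2, 9).
v_2 = A·v_1 = (12, 10).
v_3 = A·v_2 = (10, 2).

v_3 = (10, 2)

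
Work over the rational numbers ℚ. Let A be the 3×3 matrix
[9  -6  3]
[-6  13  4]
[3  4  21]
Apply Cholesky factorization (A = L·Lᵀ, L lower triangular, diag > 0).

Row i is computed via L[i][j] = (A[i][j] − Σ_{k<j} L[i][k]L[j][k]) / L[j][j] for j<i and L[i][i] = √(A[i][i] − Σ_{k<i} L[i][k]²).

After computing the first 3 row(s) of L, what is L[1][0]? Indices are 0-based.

Step 1: L[0][0] = √(9) = 3.
  L[1][0] = (-6) / L[0][0] = -2.
Step 2: L[1][1] = √(9) = 3.
  L[2][0] = (3) / L[0][0] = 1.
  L[2][1] = (6) / L[1][1] = 2.
Step 3: L[2][2] = √(16) = 4.

L[1][0] = -2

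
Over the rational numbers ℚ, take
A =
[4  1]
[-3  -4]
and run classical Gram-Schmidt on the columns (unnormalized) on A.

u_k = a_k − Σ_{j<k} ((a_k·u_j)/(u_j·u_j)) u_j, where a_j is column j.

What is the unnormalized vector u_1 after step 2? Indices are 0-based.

Step 1: u_0 = a_0 = (4, -3).
Step 2: u_1 = a_1 − (16/25)·u_0 = (-39/25, -52/25).

u_1 = (-39/25, -52/25)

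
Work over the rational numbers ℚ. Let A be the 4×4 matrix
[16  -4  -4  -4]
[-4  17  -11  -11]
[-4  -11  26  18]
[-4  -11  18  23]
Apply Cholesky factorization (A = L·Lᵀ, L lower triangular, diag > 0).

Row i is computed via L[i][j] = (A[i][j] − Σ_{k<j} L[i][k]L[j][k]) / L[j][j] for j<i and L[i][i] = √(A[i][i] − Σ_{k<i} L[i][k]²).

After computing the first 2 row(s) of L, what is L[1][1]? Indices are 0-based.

Step 1: L[0][0] = √(16) = 4.
  L[1][0] = (-4) / L[0][0] = -1.
Step 2: L[1][1] = √(16) = 4.

L[1][1] = 4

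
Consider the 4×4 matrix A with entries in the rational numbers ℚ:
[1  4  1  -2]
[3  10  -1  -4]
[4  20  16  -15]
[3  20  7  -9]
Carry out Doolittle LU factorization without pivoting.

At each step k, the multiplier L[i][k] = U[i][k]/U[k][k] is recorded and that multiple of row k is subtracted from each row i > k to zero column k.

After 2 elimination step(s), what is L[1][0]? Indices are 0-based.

L[1][0] = 3

Step 1: pivot at (0,0) is 1.
  row1 ← row1 − (3)·row0  ⇒  L[1][0]=3, U row1=(0, -2, -4, 2)
  row2 ← row2 − (4)·row0  ⇒  L[2][0]=4, U row2=(0, 4, 12, -7)
  row3 ← row3 − (3)·row0  ⇒  L[3][0]=3, U row3=(0, 8, 4, -3)
Step 2: pivot at (1,1) is -2.
  row2 ← row2 − (-2)·row1  ⇒  L[2][1]=-2, U row2=(0, 0, 4, -3)
  row3 ← row3 − (-4)·row1  ⇒  L[3][1]=-4, U row3=(0, 0, -12, 5)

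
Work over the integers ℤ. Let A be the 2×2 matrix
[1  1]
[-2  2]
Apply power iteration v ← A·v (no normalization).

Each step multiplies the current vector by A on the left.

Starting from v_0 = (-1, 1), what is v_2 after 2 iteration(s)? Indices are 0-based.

v_2 = (4, 8)

v_0 = (-1, 1).
v_1 = A·v_0 = (0, 4).
v_2 = A·v_1 = (4, 8).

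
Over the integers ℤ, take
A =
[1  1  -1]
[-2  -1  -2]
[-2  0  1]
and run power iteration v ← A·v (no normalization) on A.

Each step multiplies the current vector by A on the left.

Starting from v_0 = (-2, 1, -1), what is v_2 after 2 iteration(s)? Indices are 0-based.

v_0 = (-2, 1, -1).
v_1 = A·v_0 = (0, 5, 3).
v_2 = A·v_1 = (2, -11, 3).

v_2 = (2, -11, 3)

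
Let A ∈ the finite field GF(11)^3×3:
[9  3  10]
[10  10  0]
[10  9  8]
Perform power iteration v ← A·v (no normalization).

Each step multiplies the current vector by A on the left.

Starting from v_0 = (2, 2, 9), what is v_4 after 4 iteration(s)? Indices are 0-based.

v_0 = (2, 2, 9).
v_1 = A·v_0 = (4, 7, 0).
v_2 = A·v_1 = (2, 0, 4).
v_3 = A·v_2 = (3, 9, 8).
v_4 = A·v_3 = (2, 10, 10).

v_4 = (2, 10, 10)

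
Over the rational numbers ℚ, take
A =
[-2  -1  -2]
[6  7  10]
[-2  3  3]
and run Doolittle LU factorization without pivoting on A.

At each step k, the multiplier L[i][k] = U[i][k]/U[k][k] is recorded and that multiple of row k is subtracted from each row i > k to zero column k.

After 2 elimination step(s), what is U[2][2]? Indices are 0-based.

U[2][2] = 1

Step 1: pivot at (0,0) is -2.
  row1 ← row1 − (-3)·row0  ⇒  L[1][0]=-3, U row1=(0, 4, 4)
  row2 ← row2 − (1)·row0  ⇒  L[2][0]=1, U row2=(0, 4, 5)
Step 2: pivot at (1,1) is 4.
  row2 ← row2 − (1)·row1  ⇒  L[2][1]=1, U row2=(0, 0, 1)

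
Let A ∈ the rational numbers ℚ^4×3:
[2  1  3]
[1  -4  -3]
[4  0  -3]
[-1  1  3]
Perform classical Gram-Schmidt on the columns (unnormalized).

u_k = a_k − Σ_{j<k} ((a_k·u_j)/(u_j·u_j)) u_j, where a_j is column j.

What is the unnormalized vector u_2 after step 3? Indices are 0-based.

Step 1: u_0 = a_0 = (2, 1, 4, -1).
Step 2: u_1 = a_1 − (-3/22)·u_0 = (14/11, -85/22, 6/11, 19/22).
Step 3: u_2 = a_2 − (-6/11)·u_0 − (40/43)·u_1 = (125/43, 49/43, -57/43, 71/43).

u_2 = (125/43, 49/43, -57/43, 71/43)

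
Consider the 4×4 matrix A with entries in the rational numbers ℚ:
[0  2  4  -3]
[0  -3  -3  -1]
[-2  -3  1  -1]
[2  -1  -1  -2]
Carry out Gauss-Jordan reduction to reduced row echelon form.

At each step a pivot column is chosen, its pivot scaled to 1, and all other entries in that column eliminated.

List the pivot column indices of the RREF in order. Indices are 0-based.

step 1: exchange rows 0,2
step 1: normalize row 0 (÷-2) = (1, 3/2, -1/2, 1/2)
  row 3: subtract 2×row0 = (0, -4, 0, -3)
step 2: normalize row 1 (÷-3) = (0, 1, 1, 1/3)
  row 0: subtract 3/2×row1 = (1, 0, -2, 0)
  row 2: subtract 2×row1 = (0, 0, 2, -11/3)
  row 3: subtract -4×row1 = (0, 0, 4, -5/3)
step 3: normalize row 2 (÷2) = (0, 0, 1, -11/6)
  row 0: subtract -2×row2 = (1, 0, 0, -11/3)
  row 1: subtract 1×row2 = (0, 1, 0, 13/6)
  row 3: subtract 4×row2 = (0, 0, 0, 17/3)
step 4: normalize row 3 (÷17/3) = (0, 0, 0, 1)
  row 0: subtract -11/3×row3 = (1, 0, 0, 0)
  row 1: subtract 13/6×row3 = (0, 1, 0, 0)
  row 2: subtract -11/6×row3 = (0, 0, 1, 0)

pivot columns: 0, 1, 2, 3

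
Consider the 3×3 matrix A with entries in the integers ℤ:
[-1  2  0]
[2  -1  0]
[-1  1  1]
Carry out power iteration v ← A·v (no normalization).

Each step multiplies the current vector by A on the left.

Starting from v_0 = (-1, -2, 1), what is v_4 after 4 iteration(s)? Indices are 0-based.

v_4 = (39, -42, 21)

v_0 = (-1, -2, 1).
v_1 = A·v_0 = (-3, 0, 0).
v_2 = A·v_1 = (3, -6, 3).
v_3 = A·v_2 = (-15, 12, -6).
v_4 = A·v_3 = (39, -42, 21).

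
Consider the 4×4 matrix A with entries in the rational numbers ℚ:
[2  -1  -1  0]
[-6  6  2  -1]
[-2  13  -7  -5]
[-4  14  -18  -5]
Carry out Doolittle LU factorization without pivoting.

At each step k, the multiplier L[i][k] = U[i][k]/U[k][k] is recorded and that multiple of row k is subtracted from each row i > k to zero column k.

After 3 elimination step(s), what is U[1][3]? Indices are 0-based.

Step 1: pivot at (0,0) is 2.
  row1 ← row1 − (-3)·row0  ⇒  L[1][0]=-3, U row1=(0, 3, -1, -1)
  row2 ← row2 − (-1)·row0  ⇒  L[2][0]=-1, U row2=(0, 12, -8, -5)
  row3 ← row3 − (-2)·row0  ⇒  L[3][0]=-2, U row3=(0, 12, -20, -5)
Step 2: pivot at (1,1) is 3.
  row2 ← row2 − (4)·row1  ⇒  L[2][1]=4, U row2=(0, 0, -4, -1)
  row3 ← row3 − (4)·row1  ⇒  L[3][1]=4, U row3=(0, 0, -16, -1)
Step 3: pivot at (2,2) is -4.
  row3 ← row3 − (4)·row2  ⇒  L[3][2]=4, U row3=(0, 0, 0, 3)

U[1][3] = -1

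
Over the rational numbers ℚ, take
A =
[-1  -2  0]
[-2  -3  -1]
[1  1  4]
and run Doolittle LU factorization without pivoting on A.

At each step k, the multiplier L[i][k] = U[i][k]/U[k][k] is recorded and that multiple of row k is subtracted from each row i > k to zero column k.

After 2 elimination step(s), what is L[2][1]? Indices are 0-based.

L[2][1] = -1

[col 0] pivot -1
  R1 -= 2*R0 → (0, 1, -1)  (L[1][0] := 2)
  R2 -= -1*R0 → (0, -1, 4)  (L[2][0] := -1)
[col 1] pivot 1
  R2 -= -1*R1 → (0, 0, 3)  (L[2][1] := -1)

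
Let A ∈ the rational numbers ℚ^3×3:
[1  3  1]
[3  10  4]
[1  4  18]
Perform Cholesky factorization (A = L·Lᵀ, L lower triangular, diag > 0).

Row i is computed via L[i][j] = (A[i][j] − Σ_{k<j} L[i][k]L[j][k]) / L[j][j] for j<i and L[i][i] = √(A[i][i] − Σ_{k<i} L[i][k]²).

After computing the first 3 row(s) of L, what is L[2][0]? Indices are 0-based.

Step 1: L[0][0] = √(1) = 1.
  L[1][0] = (3) / L[0][0] = 3.
Step 2: L[1][1] = √(1) = 1.
  L[2][0] = (1) / L[0][0] = 1.
  L[2][1] = (1) / L[1][1] = 1.
Step 3: L[2][2] = √(16) = 4.

L[2][0] = 1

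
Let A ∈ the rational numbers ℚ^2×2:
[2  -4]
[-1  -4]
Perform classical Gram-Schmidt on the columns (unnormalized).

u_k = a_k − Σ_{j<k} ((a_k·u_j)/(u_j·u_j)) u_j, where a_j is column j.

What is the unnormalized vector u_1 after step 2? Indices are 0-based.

u_1 = (-12/5, -24/5)

Step 1: u_0 = a_0 = (2, -1).
Step 2: u_1 = a_1 − (-4/5)·u_0 = (-12/5, -24/5).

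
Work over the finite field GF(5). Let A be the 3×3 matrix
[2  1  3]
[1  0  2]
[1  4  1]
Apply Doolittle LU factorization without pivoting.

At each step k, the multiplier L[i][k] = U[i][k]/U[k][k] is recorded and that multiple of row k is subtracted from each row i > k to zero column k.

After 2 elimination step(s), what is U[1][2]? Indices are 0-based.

U[1][2] = 3

[col 0] pivot 2
  R1 -= 3*R0 → (0, 2, 3)  (L[1][0] := 3)
  R2 -= 3*R0 → (0, 1, 2)  (L[2][0] := 3)
[col 1] pivot 2
  R2 -= 3*R1 → (0, 0, 3)  (L[2][1] := 3)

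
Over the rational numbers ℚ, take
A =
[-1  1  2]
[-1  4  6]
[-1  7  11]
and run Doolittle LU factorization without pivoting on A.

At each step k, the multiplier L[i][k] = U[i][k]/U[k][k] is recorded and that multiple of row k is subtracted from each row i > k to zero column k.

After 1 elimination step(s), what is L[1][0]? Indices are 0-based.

L[1][0] = 1

[col 0] pivot -1
  R1 -= 1*R0 → (0, 3, 4)  (L[1][0] := 1)
  R2 -= 1*R0 → (0, 6, 9)  (L[2][0] := 1)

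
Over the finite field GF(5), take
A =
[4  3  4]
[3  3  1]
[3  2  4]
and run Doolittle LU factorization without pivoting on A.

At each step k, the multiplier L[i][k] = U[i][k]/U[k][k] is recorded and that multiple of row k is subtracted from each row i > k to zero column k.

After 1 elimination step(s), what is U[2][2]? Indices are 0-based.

U[2][2] = 1

k=0: U[0][0]=4
  eliminate (1,0): mult=2, new row 1: (0, 2, 3); set L[1][0]=2
  eliminate (2,0): mult=2, new row 2: (0, 1, 1); set L[2][0]=2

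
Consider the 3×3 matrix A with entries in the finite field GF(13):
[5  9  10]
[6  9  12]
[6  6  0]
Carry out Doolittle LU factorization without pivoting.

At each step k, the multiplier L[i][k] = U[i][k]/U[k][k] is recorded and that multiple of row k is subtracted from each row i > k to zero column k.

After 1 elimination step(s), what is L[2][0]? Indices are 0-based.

L[2][0] = 9

[col 0] pivot 5
  R1 -= 9*R0 → (0, 6, 0)  (L[1][0] := 9)
  R2 -= 9*R0 → (0, 3, 1)  (L[2][0] := 9)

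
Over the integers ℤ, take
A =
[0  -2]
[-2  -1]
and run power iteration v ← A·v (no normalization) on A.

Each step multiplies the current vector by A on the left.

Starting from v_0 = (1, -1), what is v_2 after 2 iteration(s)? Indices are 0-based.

v_2 = (2, -3)

v_0 = (1, -1).
v_1 = A·v_0 = (2, -1).
v_2 = A·v_1 = (2, -3).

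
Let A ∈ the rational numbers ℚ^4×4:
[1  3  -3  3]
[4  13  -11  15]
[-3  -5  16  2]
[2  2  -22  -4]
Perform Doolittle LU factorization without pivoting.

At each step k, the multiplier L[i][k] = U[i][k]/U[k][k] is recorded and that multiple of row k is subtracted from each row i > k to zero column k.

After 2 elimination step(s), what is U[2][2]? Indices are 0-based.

U[2][2] = 3

[col 0] pivot 1
  R1 -= 4*R0 → (0, 1, 1, 3)  (L[1][0] := 4)
  R2 -= -3*R0 → (0, 4, 7, 11)  (L[2][0] := -3)
  R3 -= 2*R0 → (0, -4, -16, -10)  (L[3][0] := 2)
[col 1] pivot 1
  R2 -= 4*R1 → (0, 0, 3, -1)  (L[2][1] := 4)
  R3 -= -4*R1 → (0, 0, -12, 2)  (L[3][1] := -4)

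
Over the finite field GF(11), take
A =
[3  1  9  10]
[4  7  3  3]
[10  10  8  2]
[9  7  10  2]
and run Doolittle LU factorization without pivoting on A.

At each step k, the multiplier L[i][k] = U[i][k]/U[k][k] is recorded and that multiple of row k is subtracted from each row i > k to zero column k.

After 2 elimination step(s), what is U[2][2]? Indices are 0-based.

U[2][2] = 8

[col 0] pivot 3
  R1 -= 5*R0 → (0, 2, 2, 8)  (L[1][0] := 5)
  R2 -= 7*R0 → (0, 3, 0, 9)  (L[2][0] := 7)
  R3 -= 3*R0 → (0, 4, 5, 5)  (L[3][0] := 3)
[col 1] pivot 2
  R2 -= 7*R1 → (0, 0, 8, 8)  (L[2][1] := 7)
  R3 -= 2*R1 → (0, 0, 1, 0)  (L[3][1] := 2)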